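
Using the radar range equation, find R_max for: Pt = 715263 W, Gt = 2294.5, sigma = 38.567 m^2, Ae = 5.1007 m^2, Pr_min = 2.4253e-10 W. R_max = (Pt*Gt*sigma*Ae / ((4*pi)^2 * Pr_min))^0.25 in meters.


R^4 = 715263*2294.5*38.567*5.1007 / ((4*pi)^2 * 2.4253e-10) = 8.429742e+18
R_max = 8.429742e+18^0.25 = 53883 m

53883 m


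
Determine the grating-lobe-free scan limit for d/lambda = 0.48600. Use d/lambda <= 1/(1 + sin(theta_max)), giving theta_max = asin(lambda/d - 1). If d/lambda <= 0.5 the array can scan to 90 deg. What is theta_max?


lambda/d - 1 = 1/0.48600 - 1 = 1.057613 >= 1
d/lambda <= 0.5, so the array can scan to endfire without grating lobes: theta_max = 90 deg

90 deg


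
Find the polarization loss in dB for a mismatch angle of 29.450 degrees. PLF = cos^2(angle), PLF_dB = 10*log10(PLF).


PLF_linear = cos^2(29.450 deg) = 0.7582667
PLF_dB = 10 * log10(0.7582667) = -1.202 dB

-1.202 dB


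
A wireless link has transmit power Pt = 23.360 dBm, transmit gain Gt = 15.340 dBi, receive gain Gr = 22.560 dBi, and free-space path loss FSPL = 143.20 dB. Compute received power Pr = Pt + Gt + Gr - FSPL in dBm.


Pr = 23.360 + 15.340 + 22.560 - 143.20 = -81.94 dBm

-81.94 dBm


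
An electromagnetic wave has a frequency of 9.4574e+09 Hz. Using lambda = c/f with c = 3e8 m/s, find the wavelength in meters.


lambda = c / f = 3.0000e+08 / 9.4574e+09 = 0.03172 m

0.03172 m


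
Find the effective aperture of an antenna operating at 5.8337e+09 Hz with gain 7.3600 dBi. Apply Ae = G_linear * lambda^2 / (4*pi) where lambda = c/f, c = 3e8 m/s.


lambda = c / f = 3.0000e+08 / 5.8337e+09 = 0.05142534 m
G_linear = 10^(7.3600/10) = 5.445027
Ae = G_linear * lambda^2 / (4*pi) = 5.445027 * 0.05142534^2 / (4*pi) = 1.146e-03 m^2

1.146e-03 m^2


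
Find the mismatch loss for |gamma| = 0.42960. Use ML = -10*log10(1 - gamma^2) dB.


ML = -10 * log10(1 - 0.42960^2) = -10 * log10(0.81544384) = 0.8861 dB

0.8861 dB


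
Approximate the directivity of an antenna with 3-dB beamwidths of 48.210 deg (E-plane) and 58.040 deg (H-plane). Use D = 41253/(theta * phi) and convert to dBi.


D_linear = 41253 / (48.210 * 58.040) = 14.74317
D_dBi = 10 * log10(14.74317) = 11.69 dBi

11.69 dBi


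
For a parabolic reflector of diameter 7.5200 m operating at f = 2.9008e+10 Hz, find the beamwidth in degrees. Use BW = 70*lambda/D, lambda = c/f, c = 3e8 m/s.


lambda = c / f = 3.0000e+08 / 2.9008e+10 = 0.01034197 m
BW = 70 * 0.01034197 / 7.5200 = 0.09627 deg

0.09627 deg


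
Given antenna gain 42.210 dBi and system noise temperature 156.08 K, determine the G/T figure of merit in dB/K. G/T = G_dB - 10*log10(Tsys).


G/T = 42.210 - 10*log10(156.08) = 42.210 - 21.93347 = 20.28 dB/K

20.28 dB/K


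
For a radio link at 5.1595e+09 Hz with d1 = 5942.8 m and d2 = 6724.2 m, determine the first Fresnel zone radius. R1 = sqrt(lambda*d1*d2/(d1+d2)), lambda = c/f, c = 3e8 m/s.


lambda = c / f = 3.0000e+08 / 5.1595e+09 = 0.05814517 m
R1 = sqrt(0.05814517 * 5942.8 * 6724.2 / (5942.8 + 6724.2)) = 13.54 m

13.54 m


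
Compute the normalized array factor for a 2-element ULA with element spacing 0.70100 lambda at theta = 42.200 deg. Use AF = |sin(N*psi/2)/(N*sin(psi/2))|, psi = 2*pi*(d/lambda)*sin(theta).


psi = 2*pi*0.70100*sin(42.200 deg) = 2.958602 rad
AF = |sin(2*2.958602/2) / (2*sin(2.958602/2))| = 0.09137

0.09137


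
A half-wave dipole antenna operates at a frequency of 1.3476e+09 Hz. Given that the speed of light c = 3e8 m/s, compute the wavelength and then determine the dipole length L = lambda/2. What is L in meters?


lambda = c / f = 3.0000e+08 / 1.3476e+09 = 0.2226180 m
L = lambda / 2 = 0.2226180 / 2 = 0.1113 m

0.1113 m


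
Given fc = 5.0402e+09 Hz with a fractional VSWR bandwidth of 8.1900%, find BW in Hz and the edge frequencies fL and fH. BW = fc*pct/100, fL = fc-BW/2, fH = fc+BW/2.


BW = 5.0402e+09 * 8.1900/100 = 4.127924e+08 Hz
fL = 5.0402e+09 - 4.127924e+08/2 = 4.834e+09 Hz
fH = 5.0402e+09 + 4.127924e+08/2 = 5.247e+09 Hz

BW=4.128e+08 Hz, fL=4.834e+09 Hz, fH=5.247e+09 Hz


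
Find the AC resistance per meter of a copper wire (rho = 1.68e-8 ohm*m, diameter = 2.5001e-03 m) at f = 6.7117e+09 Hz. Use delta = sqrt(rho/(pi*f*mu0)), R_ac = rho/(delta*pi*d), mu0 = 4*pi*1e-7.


delta = sqrt(1.68e-8 / (pi * 6.7117e+09 * 4*pi*1e-7)) = 7.962666e-07 m
R_ac = 1.68e-8 / (7.962666e-07 * pi * 2.5001e-03) = 2.686 ohm/m

2.686 ohm/m


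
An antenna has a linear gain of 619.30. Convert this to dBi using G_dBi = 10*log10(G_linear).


G_dBi = 10 * log10(619.30) = 27.92 dBi

27.92 dBi


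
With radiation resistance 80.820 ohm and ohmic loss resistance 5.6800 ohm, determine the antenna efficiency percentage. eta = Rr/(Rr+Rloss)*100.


eta = 80.820 / (80.820 + 5.6800) * 100 = 93.43%

93.43%


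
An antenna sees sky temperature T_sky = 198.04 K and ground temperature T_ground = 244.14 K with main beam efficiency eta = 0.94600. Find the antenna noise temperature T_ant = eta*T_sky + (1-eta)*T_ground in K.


T_ant = 0.94600 * 198.04 + (1 - 0.94600) * 244.14 = 200.5 K

200.5 K


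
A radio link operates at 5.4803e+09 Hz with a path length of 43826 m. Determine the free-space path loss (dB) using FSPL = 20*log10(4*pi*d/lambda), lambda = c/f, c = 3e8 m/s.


lambda = c / f = 3.0000e+08 / 5.4803e+09 = 0.05474153 m
FSPL = 20 * log10(4*pi*43826/0.05474153) = 140.1 dB

140.1 dB


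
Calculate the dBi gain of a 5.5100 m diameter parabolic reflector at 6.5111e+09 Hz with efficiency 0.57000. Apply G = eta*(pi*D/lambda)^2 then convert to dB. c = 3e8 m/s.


lambda = c / f = 3.0000e+08 / 6.5111e+09 = 0.04607516 m
G_linear = 0.57000 * (pi * 5.5100 / 0.04607516)^2 = 80453.34
G_dBi = 10 * log10(80453.34) = 49.06 dBi

49.06 dBi


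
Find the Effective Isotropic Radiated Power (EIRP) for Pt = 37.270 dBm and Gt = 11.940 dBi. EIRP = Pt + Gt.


EIRP = Pt + Gt = 37.270 + 11.940 = 49.21 dBm

49.21 dBm


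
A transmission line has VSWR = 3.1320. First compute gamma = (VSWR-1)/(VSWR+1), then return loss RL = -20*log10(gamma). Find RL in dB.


gamma = (3.1320 - 1) / (3.1320 + 1) = 0.5159729
RL = -20 * log10(0.5159729) = 5.747 dB

5.747 dB


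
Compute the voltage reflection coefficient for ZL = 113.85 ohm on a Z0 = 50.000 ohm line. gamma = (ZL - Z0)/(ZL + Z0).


gamma = (113.85 - 50.000) / (113.85 + 50.000) = 0.3897

0.3897


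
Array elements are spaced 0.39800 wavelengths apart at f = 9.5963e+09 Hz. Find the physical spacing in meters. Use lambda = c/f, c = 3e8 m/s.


lambda = c / f = 3.0000e+08 / 9.5963e+09 = 0.03126205 m
d = 0.39800 * 0.03126205 = 0.01244 m

0.01244 m


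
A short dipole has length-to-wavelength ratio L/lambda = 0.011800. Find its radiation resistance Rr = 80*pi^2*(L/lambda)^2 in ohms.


Rr = 80 * pi^2 * (0.011800)^2 = 80 * 9.869604 * 1.392400e-04 = 0.1099 ohm

0.1099 ohm


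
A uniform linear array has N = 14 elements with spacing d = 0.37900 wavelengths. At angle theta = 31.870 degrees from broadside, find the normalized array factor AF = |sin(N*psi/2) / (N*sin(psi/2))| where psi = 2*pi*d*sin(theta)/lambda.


psi = 2*pi*0.37900*sin(31.870 deg) = 1.257326 rad
AF = |sin(14*1.257326/2) / (14*sin(1.257326/2))| = 0.07092

0.07092


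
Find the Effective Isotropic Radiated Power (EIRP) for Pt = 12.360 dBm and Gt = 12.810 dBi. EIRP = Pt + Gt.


EIRP = Pt + Gt = 12.360 + 12.810 = 25.17 dBm

25.17 dBm


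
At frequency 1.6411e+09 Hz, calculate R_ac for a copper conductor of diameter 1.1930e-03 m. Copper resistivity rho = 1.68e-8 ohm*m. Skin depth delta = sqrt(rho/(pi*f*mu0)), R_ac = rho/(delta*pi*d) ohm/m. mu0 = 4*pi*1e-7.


delta = sqrt(1.68e-8 / (pi * 1.6411e+09 * 4*pi*1e-7)) = 1.610302e-06 m
R_ac = 1.68e-8 / (1.610302e-06 * pi * 1.1930e-03) = 2.784 ohm/m

2.784 ohm/m


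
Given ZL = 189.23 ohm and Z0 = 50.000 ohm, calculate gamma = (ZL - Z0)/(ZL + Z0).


gamma = (189.23 - 50.000) / (189.23 + 50.000) = 0.5820

0.5820


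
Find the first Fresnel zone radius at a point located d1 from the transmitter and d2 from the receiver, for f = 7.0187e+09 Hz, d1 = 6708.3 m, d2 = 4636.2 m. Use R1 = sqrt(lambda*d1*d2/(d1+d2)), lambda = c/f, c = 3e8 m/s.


lambda = c / f = 3.0000e+08 / 7.0187e+09 = 0.04274296 m
R1 = sqrt(0.04274296 * 6708.3 * 4636.2 / (6708.3 + 4636.2)) = 10.82 m

10.82 m


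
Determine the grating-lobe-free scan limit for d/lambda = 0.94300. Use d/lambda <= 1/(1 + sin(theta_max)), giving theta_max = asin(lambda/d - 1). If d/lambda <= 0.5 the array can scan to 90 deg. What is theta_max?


lambda/d - 1 = 1/0.94300 - 1 = 0.06044539
theta_max = asin(0.06044539) = 3.465 deg

3.465 deg


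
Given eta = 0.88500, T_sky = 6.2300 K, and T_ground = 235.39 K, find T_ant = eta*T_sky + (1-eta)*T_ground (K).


T_ant = 0.88500 * 6.2300 + (1 - 0.88500) * 235.39 = 32.58 K

32.58 K


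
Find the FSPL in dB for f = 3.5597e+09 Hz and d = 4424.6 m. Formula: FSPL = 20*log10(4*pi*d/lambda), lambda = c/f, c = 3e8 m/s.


lambda = c / f = 3.0000e+08 / 3.5597e+09 = 0.08427676 m
FSPL = 20 * log10(4*pi*4424.6/0.08427676) = 116.4 dB

116.4 dB


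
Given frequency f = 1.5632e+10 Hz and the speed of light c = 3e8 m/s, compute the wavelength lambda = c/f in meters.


lambda = c / f = 3.0000e+08 / 1.5632e+10 = 0.01919 m

0.01919 m


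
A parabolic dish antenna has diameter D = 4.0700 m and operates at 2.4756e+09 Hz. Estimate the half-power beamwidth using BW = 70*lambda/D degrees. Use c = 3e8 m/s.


lambda = c / f = 3.0000e+08 / 2.4756e+09 = 0.1211827 m
BW = 70 * 0.1211827 / 4.0700 = 2.084 deg

2.084 deg


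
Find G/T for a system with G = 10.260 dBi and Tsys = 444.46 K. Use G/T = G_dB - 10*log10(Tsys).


G/T = 10.260 - 10*log10(444.46) = 10.260 - 26.47833 = -16.22 dB/K

-16.22 dB/K


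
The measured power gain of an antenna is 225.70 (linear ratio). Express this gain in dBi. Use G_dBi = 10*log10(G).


G_dBi = 10 * log10(225.70) = 23.54 dBi

23.54 dBi


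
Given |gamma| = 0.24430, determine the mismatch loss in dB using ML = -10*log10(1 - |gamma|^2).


ML = -10 * log10(1 - 0.24430^2) = -10 * log10(0.94031751) = 0.2673 dB

0.2673 dB


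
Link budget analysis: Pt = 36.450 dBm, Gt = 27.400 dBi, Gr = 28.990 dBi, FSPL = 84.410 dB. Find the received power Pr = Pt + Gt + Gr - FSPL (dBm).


Pr = 36.450 + 27.400 + 28.990 - 84.410 = 8.43 dBm

8.43 dBm


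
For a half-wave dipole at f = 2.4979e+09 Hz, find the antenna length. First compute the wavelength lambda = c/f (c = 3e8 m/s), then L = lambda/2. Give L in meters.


lambda = c / f = 3.0000e+08 / 2.4979e+09 = 0.1201009 m
L = lambda / 2 = 0.1201009 / 2 = 0.06005 m

0.06005 m


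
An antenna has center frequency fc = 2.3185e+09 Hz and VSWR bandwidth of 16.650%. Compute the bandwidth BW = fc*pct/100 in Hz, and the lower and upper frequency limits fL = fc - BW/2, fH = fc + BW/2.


BW = 2.3185e+09 * 16.650/100 = 3.860302e+08 Hz
fL = 2.3185e+09 - 3.860302e+08/2 = 2.125e+09 Hz
fH = 2.3185e+09 + 3.860302e+08/2 = 2.512e+09 Hz

BW=3.860e+08 Hz, fL=2.125e+09 Hz, fH=2.512e+09 Hz


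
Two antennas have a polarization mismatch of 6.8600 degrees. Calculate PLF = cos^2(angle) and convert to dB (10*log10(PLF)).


PLF_linear = cos^2(6.8600 deg) = 0.9857332
PLF_dB = 10 * log10(0.9857332) = -0.06241 dB

-0.06241 dB


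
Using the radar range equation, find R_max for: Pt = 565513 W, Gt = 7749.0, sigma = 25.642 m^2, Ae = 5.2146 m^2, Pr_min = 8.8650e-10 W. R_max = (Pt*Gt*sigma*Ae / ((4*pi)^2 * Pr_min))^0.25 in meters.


R^4 = 565513*7749.0*25.642*5.2146 / ((4*pi)^2 * 8.8650e-10) = 4.185648e+18
R_max = 4.185648e+18^0.25 = 45231 m

45231 m


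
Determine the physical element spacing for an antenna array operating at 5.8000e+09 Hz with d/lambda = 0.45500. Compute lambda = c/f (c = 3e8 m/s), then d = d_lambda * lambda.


lambda = c / f = 3.0000e+08 / 5.8000e+09 = 0.05172414 m
d = 0.45500 * 0.05172414 = 0.02353 m

0.02353 m


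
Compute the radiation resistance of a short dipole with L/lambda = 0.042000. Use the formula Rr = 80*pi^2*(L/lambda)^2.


Rr = 80 * pi^2 * (0.042000)^2 = 80 * 9.869604 * 1.764000e-03 = 1.393 ohm

1.393 ohm


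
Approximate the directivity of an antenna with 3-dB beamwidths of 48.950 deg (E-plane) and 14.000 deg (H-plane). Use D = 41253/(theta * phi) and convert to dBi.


D_linear = 41253 / (48.950 * 14.000) = 60.19699
D_dBi = 10 * log10(60.19699) = 17.80 dBi

17.80 dBi


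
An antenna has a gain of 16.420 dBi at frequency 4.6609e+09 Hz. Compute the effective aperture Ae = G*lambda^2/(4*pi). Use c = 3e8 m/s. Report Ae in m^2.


lambda = c / f = 3.0000e+08 / 4.6609e+09 = 0.06436525 m
G_linear = 10^(16.420/10) = 43.85307
Ae = G_linear * lambda^2 / (4*pi) = 43.85307 * 0.06436525^2 / (4*pi) = 0.01446 m^2

0.01446 m^2


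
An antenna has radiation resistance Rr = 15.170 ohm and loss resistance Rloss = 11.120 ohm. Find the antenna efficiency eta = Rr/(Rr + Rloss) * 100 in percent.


eta = 15.170 / (15.170 + 11.120) * 100 = 57.70%

57.70%


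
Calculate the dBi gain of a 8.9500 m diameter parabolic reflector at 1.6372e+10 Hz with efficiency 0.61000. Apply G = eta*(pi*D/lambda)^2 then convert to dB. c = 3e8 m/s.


lambda = c / f = 3.0000e+08 / 1.6372e+10 = 0.01832397 m
G_linear = 0.61000 * (pi * 8.9500 / 0.01832397)^2 = 1.436271e+06
G_dBi = 10 * log10(1.436271e+06) = 61.57 dBi

61.57 dBi


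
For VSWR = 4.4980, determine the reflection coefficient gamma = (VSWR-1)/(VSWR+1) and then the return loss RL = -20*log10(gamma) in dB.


gamma = (4.4980 - 1) / (4.4980 + 1) = 0.6362314
RL = -20 * log10(0.6362314) = 3.928 dB

3.928 dB


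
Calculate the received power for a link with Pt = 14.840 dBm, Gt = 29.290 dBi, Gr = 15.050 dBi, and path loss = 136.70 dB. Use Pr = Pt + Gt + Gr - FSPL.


Pr = 14.840 + 29.290 + 15.050 - 136.70 = -77.52 dBm

-77.52 dBm


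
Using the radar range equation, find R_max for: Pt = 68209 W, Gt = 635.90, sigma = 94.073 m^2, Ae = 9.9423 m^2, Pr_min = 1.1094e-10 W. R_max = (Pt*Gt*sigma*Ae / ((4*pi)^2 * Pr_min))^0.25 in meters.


R^4 = 68209*635.90*94.073*9.9423 / ((4*pi)^2 * 1.1094e-10) = 2.315658e+18
R_max = 2.315658e+18^0.25 = 39009 m

39009 m


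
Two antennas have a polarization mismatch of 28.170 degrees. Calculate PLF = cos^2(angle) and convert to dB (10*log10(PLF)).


PLF_linear = cos^2(28.170 deg) = 0.7771317
PLF_dB = 10 * log10(0.7771317) = -1.095 dB

-1.095 dB


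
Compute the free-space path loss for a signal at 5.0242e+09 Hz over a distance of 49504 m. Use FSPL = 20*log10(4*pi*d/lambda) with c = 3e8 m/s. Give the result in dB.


lambda = c / f = 3.0000e+08 / 5.0242e+09 = 0.05971100 m
FSPL = 20 * log10(4*pi*49504/0.05971100) = 140.4 dB

140.4 dB


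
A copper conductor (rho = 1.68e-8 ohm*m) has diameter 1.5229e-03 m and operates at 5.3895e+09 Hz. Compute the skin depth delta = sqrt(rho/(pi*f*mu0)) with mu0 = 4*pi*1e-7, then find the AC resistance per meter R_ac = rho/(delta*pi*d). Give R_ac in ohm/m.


delta = sqrt(1.68e-8 / (pi * 5.3895e+09 * 4*pi*1e-7)) = 8.885882e-07 m
R_ac = 1.68e-8 / (8.885882e-07 * pi * 1.5229e-03) = 3.952 ohm/m

3.952 ohm/m


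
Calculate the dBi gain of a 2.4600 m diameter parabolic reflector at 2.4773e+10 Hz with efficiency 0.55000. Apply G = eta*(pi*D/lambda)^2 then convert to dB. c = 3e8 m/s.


lambda = c / f = 3.0000e+08 / 2.4773e+10 = 0.01210996 m
G_linear = 0.55000 * (pi * 2.4600 / 0.01210996)^2 = 223999.6
G_dBi = 10 * log10(223999.6) = 53.50 dBi

53.50 dBi


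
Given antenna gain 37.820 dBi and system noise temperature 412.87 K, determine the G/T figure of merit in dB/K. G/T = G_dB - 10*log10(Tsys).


G/T = 37.820 - 10*log10(412.87) = 37.820 - 26.15813 = 11.66 dB/K

11.66 dB/K


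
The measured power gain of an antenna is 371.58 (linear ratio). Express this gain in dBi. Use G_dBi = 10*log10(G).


G_dBi = 10 * log10(371.58) = 25.70 dBi

25.70 dBi


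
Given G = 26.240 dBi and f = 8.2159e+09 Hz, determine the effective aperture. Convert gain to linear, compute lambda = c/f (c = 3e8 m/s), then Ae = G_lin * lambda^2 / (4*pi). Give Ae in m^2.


lambda = c / f = 3.0000e+08 / 8.2159e+09 = 0.03651456 m
G_linear = 10^(26.240/10) = 420.7266
Ae = G_linear * lambda^2 / (4*pi) = 420.7266 * 0.03651456^2 / (4*pi) = 0.04464 m^2

0.04464 m^2


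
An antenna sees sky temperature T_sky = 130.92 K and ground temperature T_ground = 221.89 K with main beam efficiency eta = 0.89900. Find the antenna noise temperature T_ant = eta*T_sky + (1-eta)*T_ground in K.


T_ant = 0.89900 * 130.92 + (1 - 0.89900) * 221.89 = 140.1 K

140.1 K


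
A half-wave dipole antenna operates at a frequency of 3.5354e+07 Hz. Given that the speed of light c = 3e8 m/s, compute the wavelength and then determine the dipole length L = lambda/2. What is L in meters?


lambda = c / f = 3.0000e+08 / 3.5354e+07 = 8.485603 m
L = lambda / 2 = 8.485603 / 2 = 4.243 m

4.243 m


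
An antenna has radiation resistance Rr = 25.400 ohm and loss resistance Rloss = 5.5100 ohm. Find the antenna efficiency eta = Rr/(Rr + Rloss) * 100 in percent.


eta = 25.400 / (25.400 + 5.5100) * 100 = 82.17%

82.17%


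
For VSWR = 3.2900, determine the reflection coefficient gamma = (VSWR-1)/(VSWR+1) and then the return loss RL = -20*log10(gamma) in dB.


gamma = (3.2900 - 1) / (3.2900 + 1) = 0.5337995
RL = -20 * log10(0.5337995) = 5.452 dB

5.452 dB


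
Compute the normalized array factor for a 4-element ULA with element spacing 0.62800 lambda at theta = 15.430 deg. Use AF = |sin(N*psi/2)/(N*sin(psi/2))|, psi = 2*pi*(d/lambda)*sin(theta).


psi = 2*pi*0.62800*sin(15.430 deg) = 1.049834 rad
AF = |sin(4*1.049834/2) / (4*sin(1.049834/2))| = 0.4307

0.4307


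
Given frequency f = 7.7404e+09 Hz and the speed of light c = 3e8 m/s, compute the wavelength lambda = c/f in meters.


lambda = c / f = 3.0000e+08 / 7.7404e+09 = 0.03876 m

0.03876 m


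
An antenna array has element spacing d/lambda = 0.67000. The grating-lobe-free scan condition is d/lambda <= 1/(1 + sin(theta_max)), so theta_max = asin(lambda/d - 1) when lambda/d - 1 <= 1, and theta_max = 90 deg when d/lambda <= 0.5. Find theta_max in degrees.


lambda/d - 1 = 1/0.67000 - 1 = 0.4925373
theta_max = asin(0.4925373) = 29.51 deg

29.51 deg


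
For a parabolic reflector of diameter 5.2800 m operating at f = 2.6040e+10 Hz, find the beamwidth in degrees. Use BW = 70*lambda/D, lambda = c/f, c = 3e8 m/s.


lambda = c / f = 3.0000e+08 / 2.6040e+10 = 0.01152074 m
BW = 70 * 0.01152074 / 5.2800 = 0.1527 deg

0.1527 deg


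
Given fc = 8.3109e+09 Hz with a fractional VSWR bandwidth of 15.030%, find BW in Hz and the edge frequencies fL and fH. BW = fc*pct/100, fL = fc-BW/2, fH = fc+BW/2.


BW = 8.3109e+09 * 15.030/100 = 1.249128e+09 Hz
fL = 8.3109e+09 - 1.249128e+09/2 = 7.686e+09 Hz
fH = 8.3109e+09 + 1.249128e+09/2 = 8.935e+09 Hz

BW=1.249e+09 Hz, fL=7.686e+09 Hz, fH=8.935e+09 Hz


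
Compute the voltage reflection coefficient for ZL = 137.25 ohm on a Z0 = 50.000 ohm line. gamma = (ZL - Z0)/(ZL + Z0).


gamma = (137.25 - 50.000) / (137.25 + 50.000) = 0.4660

0.4660


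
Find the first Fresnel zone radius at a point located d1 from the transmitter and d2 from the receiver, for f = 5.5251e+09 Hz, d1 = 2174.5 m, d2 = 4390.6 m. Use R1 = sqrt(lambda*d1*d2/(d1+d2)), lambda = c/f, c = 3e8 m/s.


lambda = c / f = 3.0000e+08 / 5.5251e+09 = 0.05429766 m
R1 = sqrt(0.05429766 * 2174.5 * 4390.6 / (2174.5 + 4390.6)) = 8.886 m

8.886 m


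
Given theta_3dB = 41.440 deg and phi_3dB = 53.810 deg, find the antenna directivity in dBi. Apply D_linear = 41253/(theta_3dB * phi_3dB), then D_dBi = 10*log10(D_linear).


D_linear = 41253 / (41.440 * 53.810) = 18.50005
D_dBi = 10 * log10(18.50005) = 12.67 dBi

12.67 dBi


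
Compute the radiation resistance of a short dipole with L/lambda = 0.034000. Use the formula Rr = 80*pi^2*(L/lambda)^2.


Rr = 80 * pi^2 * (0.034000)^2 = 80 * 9.869604 * 1.156000e-03 = 0.9127 ohm

0.9127 ohm


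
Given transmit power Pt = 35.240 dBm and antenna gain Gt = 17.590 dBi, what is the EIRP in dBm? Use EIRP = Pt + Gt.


EIRP = Pt + Gt = 35.240 + 17.590 = 52.83 dBm

52.83 dBm


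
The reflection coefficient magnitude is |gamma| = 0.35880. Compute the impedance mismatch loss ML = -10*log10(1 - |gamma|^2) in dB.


ML = -10 * log10(1 - 0.35880^2) = -10 * log10(0.87126256) = 0.5985 dB

0.5985 dB


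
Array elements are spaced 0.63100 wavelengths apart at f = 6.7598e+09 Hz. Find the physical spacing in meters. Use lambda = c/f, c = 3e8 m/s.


lambda = c / f = 3.0000e+08 / 6.7598e+09 = 0.04438001 m
d = 0.63100 * 0.04438001 = 0.02800 m

0.02800 m


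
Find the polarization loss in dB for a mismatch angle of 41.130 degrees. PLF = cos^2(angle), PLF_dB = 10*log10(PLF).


PLF_linear = cos^2(41.130 deg) = 0.5673390
PLF_dB = 10 * log10(0.5673390) = -2.462 dB

-2.462 dB


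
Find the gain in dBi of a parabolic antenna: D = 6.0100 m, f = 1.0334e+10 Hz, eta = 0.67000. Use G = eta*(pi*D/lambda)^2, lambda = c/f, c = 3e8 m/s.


lambda = c / f = 3.0000e+08 / 1.0334e+10 = 0.02903039 m
G_linear = 0.67000 * (pi * 6.0100 / 0.02903039)^2 = 283411.7
G_dBi = 10 * log10(283411.7) = 54.52 dBi

54.52 dBi


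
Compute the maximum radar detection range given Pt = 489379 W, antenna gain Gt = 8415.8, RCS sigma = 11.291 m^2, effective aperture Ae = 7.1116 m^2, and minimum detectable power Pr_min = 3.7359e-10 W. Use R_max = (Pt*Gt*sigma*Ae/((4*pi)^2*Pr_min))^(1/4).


R^4 = 489379*8415.8*11.291*7.1116 / ((4*pi)^2 * 3.7359e-10) = 5.605644e+18
R_max = 5.605644e+18^0.25 = 48658 m

48658 m


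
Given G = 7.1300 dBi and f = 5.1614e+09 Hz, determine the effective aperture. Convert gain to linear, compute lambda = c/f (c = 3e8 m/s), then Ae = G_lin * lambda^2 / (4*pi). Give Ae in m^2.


lambda = c / f = 3.0000e+08 / 5.1614e+09 = 0.05812376 m
G_linear = 10^(7.1300/10) = 5.164164
Ae = G_linear * lambda^2 / (4*pi) = 5.164164 * 0.05812376^2 / (4*pi) = 1.388e-03 m^2

1.388e-03 m^2


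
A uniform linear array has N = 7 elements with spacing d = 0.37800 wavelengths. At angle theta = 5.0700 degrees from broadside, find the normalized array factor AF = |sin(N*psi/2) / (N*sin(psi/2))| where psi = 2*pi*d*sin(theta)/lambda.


psi = 2*pi*0.37800*sin(5.0700 deg) = 0.2098892 rad
AF = |sin(7*0.2098892/2) / (7*sin(0.2098892/2))| = 0.9141

0.9141


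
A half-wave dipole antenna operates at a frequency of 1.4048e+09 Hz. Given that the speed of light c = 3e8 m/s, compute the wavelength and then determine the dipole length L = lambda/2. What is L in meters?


lambda = c / f = 3.0000e+08 / 1.4048e+09 = 0.2135535 m
L = lambda / 2 = 0.2135535 / 2 = 0.1068 m

0.1068 m


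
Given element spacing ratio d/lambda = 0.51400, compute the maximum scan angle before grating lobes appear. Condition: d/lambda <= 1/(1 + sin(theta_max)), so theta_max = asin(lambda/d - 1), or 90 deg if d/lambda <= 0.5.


lambda/d - 1 = 1/0.51400 - 1 = 0.9455253
theta_max = asin(0.9455253) = 71.00 deg

71.00 deg


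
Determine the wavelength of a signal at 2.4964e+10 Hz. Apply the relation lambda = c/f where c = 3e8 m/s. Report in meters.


lambda = c / f = 3.0000e+08 / 2.4964e+10 = 0.01202 m

0.01202 m


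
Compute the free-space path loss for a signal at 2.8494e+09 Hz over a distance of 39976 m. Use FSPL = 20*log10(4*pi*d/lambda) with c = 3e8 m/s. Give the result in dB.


lambda = c / f = 3.0000e+08 / 2.8494e+09 = 0.1052853 m
FSPL = 20 * log10(4*pi*39976/0.1052853) = 133.6 dB

133.6 dB


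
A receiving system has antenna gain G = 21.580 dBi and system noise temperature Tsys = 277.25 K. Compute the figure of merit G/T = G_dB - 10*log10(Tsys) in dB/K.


G/T = 21.580 - 10*log10(277.25) = 21.580 - 24.42872 = -2.849 dB/K

-2.849 dB/K


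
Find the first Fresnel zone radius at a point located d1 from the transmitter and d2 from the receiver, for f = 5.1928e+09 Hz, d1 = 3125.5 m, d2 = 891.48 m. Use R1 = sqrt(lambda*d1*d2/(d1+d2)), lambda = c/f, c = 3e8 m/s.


lambda = c / f = 3.0000e+08 / 5.1928e+09 = 0.05777230 m
R1 = sqrt(0.05777230 * 3125.5 * 891.48 / (3125.5 + 891.48)) = 6.330 m

6.330 m


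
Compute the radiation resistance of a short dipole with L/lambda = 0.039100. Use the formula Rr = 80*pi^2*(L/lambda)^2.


Rr = 80 * pi^2 * (0.039100)^2 = 80 * 9.869604 * 1.528810e-03 = 1.207 ohm

1.207 ohm


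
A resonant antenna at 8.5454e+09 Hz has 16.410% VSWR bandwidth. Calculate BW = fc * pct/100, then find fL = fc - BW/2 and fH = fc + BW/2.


BW = 8.5454e+09 * 16.410/100 = 1.402300e+09 Hz
fL = 8.5454e+09 - 1.402300e+09/2 = 7.844e+09 Hz
fH = 8.5454e+09 + 1.402300e+09/2 = 9.247e+09 Hz

BW=1.402e+09 Hz, fL=7.844e+09 Hz, fH=9.247e+09 Hz


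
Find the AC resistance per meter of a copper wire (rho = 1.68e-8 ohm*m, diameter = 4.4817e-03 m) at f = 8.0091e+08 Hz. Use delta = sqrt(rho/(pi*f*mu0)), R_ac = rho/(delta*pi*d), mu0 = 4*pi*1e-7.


delta = sqrt(1.68e-8 / (pi * 8.0091e+08 * 4*pi*1e-7)) = 2.305064e-06 m
R_ac = 1.68e-8 / (2.305064e-06 * pi * 4.4817e-03) = 0.5176 ohm/m

0.5176 ohm/m


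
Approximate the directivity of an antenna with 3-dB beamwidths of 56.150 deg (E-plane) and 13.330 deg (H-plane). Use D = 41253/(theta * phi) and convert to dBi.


D_linear = 41253 / (56.150 * 13.330) = 55.11574
D_dBi = 10 * log10(55.11574) = 17.41 dBi

17.41 dBi


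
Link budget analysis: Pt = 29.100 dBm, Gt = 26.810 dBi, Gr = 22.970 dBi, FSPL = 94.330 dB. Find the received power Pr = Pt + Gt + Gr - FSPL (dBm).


Pr = 29.100 + 26.810 + 22.970 - 94.330 = -15.45 dBm

-15.45 dBm


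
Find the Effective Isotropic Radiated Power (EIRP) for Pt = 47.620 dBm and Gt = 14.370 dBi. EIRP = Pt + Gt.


EIRP = Pt + Gt = 47.620 + 14.370 = 61.99 dBm

61.99 dBm


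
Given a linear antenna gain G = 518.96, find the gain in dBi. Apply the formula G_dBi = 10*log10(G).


G_dBi = 10 * log10(518.96) = 27.15 dBi

27.15 dBi


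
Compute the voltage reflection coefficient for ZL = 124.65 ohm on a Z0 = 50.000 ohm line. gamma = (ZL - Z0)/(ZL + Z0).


gamma = (124.65 - 50.000) / (124.65 + 50.000) = 0.4274

0.4274


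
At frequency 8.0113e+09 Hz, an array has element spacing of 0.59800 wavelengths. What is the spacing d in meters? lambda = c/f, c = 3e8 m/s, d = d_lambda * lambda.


lambda = c / f = 3.0000e+08 / 8.0113e+09 = 0.03744711 m
d = 0.59800 * 0.03744711 = 0.02239 m

0.02239 m


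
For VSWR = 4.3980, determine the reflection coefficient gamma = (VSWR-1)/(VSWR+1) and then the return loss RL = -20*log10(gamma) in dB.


gamma = (4.3980 - 1) / (4.3980 + 1) = 0.6294924
RL = -20 * log10(0.6294924) = 4.020 dB

4.020 dB


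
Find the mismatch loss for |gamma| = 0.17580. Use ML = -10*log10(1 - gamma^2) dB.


ML = -10 * log10(1 - 0.17580^2) = -10 * log10(0.96909436) = 0.1363 dB

0.1363 dB


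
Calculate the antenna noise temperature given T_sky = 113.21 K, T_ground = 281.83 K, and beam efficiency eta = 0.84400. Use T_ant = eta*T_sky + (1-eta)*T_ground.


T_ant = 0.84400 * 113.21 + (1 - 0.84400) * 281.83 = 139.5 K

139.5 K


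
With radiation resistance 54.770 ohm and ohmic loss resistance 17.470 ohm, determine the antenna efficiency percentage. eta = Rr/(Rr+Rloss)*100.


eta = 54.770 / (54.770 + 17.470) * 100 = 75.82%

75.82%


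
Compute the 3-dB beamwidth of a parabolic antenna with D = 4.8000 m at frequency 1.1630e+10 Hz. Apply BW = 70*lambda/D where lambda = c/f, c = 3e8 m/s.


lambda = c / f = 3.0000e+08 / 1.1630e+10 = 0.02579536 m
BW = 70 * 0.02579536 / 4.8000 = 0.3762 deg

0.3762 deg


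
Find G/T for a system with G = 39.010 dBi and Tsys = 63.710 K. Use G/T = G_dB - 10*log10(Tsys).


G/T = 39.010 - 10*log10(63.710) = 39.010 - 18.04208 = 20.97 dB/K

20.97 dB/K


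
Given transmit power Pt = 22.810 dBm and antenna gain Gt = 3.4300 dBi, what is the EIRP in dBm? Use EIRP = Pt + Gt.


EIRP = Pt + Gt = 22.810 + 3.4300 = 26.24 dBm

26.24 dBm


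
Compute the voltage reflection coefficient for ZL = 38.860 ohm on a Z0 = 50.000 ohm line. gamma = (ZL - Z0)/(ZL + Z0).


gamma = (38.860 - 50.000) / (38.860 + 50.000) = -0.1254

-0.1254


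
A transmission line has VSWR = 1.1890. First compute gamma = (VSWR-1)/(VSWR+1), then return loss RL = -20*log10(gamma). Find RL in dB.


gamma = (1.1890 - 1) / (1.1890 + 1) = 0.08634079
RL = -20 * log10(0.08634079) = 21.28 dB

21.28 dB


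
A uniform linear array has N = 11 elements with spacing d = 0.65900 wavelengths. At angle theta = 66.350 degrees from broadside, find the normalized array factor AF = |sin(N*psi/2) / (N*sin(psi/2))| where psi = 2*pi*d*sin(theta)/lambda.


psi = 2*pi*0.65900*sin(66.350 deg) = 3.792861 rad
AF = |sin(11*3.792861/2) / (11*sin(3.792861/2))| = 0.08680

0.08680


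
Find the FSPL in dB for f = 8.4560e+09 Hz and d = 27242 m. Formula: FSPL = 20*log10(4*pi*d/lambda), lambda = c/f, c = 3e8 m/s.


lambda = c / f = 3.0000e+08 / 8.4560e+09 = 0.03547777 m
FSPL = 20 * log10(4*pi*27242/0.03547777) = 139.7 dB

139.7 dB


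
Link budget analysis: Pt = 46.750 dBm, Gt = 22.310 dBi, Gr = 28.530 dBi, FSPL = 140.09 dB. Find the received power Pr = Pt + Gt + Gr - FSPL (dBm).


Pr = 46.750 + 22.310 + 28.530 - 140.09 = -42.50 dBm

-42.50 dBm


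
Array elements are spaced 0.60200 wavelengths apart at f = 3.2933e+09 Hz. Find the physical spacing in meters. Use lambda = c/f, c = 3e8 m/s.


lambda = c / f = 3.0000e+08 / 3.2933e+09 = 0.09109404 m
d = 0.60200 * 0.09109404 = 0.05484 m

0.05484 m


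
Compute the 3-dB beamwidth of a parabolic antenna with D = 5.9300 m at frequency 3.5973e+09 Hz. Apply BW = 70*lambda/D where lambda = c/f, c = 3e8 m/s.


lambda = c / f = 3.0000e+08 / 3.5973e+09 = 0.08339588 m
BW = 70 * 0.08339588 / 5.9300 = 0.9844 deg

0.9844 deg


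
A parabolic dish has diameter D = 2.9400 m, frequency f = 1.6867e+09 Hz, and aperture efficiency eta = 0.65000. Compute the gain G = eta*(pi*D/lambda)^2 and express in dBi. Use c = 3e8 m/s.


lambda = c / f = 3.0000e+08 / 1.6867e+09 = 0.1778621 m
G_linear = 0.65000 * (pi * 2.9400 / 0.1778621)^2 = 1752.835
G_dBi = 10 * log10(1752.835) = 32.44 dBi

32.44 dBi


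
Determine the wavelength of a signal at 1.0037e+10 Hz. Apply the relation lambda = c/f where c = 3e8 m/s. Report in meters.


lambda = c / f = 3.0000e+08 / 1.0037e+10 = 0.02989 m

0.02989 m


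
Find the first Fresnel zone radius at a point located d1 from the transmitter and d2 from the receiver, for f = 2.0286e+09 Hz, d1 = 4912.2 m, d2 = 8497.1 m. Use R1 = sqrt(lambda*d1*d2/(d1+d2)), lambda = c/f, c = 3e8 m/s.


lambda = c / f = 3.0000e+08 / 2.0286e+09 = 0.1478852 m
R1 = sqrt(0.1478852 * 4912.2 * 8497.1 / (4912.2 + 8497.1)) = 21.46 m

21.46 m


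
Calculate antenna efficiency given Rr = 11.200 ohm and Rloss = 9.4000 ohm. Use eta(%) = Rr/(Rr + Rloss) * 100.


eta = 11.200 / (11.200 + 9.4000) * 100 = 54.37%

54.37%


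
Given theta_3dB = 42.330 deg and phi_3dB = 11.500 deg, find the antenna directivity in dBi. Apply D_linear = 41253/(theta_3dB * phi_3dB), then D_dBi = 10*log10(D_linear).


D_linear = 41253 / (42.330 * 11.500) = 84.74409
D_dBi = 10 * log10(84.74409) = 19.28 dBi

19.28 dBi


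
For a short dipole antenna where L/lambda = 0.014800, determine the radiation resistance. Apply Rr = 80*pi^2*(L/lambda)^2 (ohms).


Rr = 80 * pi^2 * (0.014800)^2 = 80 * 9.869604 * 2.190400e-04 = 0.1729 ohm

0.1729 ohm


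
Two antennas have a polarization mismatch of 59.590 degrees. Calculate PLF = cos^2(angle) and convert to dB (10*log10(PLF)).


PLF_linear = cos^2(59.590 deg) = 0.2562225
PLF_dB = 10 * log10(0.2562225) = -5.914 dB

-5.914 dB


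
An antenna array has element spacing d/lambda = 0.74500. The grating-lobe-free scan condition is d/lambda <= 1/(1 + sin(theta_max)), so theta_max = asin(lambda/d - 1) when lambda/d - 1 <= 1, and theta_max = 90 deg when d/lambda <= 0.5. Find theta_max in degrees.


lambda/d - 1 = 1/0.74500 - 1 = 0.3422819
theta_max = asin(0.3422819) = 20.02 deg

20.02 deg


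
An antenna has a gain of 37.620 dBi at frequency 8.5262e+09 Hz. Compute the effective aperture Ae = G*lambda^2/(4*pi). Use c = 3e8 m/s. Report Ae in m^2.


lambda = c / f = 3.0000e+08 / 8.5262e+09 = 0.03518566 m
G_linear = 10^(37.620/10) = 5780.960
Ae = G_linear * lambda^2 / (4*pi) = 5780.960 * 0.03518566^2 / (4*pi) = 0.5695 m^2

0.5695 m^2


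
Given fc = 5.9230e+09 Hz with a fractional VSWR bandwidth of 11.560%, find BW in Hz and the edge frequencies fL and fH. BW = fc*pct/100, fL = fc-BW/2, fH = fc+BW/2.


BW = 5.9230e+09 * 11.560/100 = 6.846988e+08 Hz
fL = 5.9230e+09 - 6.846988e+08/2 = 5.581e+09 Hz
fH = 5.9230e+09 + 6.846988e+08/2 = 6.265e+09 Hz

BW=6.847e+08 Hz, fL=5.581e+09 Hz, fH=6.265e+09 Hz


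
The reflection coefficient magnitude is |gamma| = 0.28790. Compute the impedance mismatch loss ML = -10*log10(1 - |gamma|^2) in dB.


ML = -10 * log10(1 - 0.28790^2) = -10 * log10(0.91711359) = 0.3758 dB

0.3758 dB


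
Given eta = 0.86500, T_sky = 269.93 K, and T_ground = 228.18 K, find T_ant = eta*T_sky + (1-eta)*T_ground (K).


T_ant = 0.86500 * 269.93 + (1 - 0.86500) * 228.18 = 264.3 K

264.3 K


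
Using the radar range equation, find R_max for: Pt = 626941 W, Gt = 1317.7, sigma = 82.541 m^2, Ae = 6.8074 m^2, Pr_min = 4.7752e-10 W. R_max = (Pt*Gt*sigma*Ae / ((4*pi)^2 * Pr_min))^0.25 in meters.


R^4 = 626941*1317.7*82.541*6.8074 / ((4*pi)^2 * 4.7752e-10) = 6.155778e+18
R_max = 6.155778e+18^0.25 = 49810 m

49810 m


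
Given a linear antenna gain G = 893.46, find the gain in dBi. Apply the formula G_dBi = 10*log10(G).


G_dBi = 10 * log10(893.46) = 29.51 dBi

29.51 dBi


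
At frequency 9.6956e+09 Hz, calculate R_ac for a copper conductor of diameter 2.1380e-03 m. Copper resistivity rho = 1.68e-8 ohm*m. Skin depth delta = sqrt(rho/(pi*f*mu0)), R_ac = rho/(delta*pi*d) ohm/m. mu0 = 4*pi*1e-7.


delta = sqrt(1.68e-8 / (pi * 9.6956e+09 * 4*pi*1e-7)) = 6.625024e-07 m
R_ac = 1.68e-8 / (6.625024e-07 * pi * 2.1380e-03) = 3.775 ohm/m

3.775 ohm/m


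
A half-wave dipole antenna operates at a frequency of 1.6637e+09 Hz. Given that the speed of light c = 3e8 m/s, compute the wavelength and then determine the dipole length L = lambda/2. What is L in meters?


lambda = c / f = 3.0000e+08 / 1.6637e+09 = 0.1803210 m
L = lambda / 2 = 0.1803210 / 2 = 0.09016 m

0.09016 m


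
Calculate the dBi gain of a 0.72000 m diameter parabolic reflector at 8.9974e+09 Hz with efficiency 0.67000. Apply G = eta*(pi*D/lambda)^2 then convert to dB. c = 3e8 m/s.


lambda = c / f = 3.0000e+08 / 8.9974e+09 = 0.03334297 m
G_linear = 0.67000 * (pi * 0.72000 / 0.03334297)^2 = 3083.408
G_dBi = 10 * log10(3083.408) = 34.89 dBi

34.89 dBi


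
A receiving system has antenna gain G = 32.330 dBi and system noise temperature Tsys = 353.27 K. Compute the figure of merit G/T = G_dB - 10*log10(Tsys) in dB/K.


G/T = 32.330 - 10*log10(353.27) = 32.330 - 25.48107 = 6.849 dB/K

6.849 dB/K


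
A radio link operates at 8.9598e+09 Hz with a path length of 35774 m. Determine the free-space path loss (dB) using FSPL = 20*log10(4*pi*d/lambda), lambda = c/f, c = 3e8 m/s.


lambda = c / f = 3.0000e+08 / 8.9598e+09 = 0.03348289 m
FSPL = 20 * log10(4*pi*35774/0.03348289) = 142.6 dB

142.6 dB


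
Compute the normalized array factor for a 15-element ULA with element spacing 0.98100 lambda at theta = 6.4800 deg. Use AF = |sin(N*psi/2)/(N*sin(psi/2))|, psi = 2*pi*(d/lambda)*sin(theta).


psi = 2*pi*0.98100*sin(6.4800 deg) = 0.6956247 rad
AF = |sin(15*0.6956247/2) / (15*sin(0.6956247/2))| = 0.1712

0.1712


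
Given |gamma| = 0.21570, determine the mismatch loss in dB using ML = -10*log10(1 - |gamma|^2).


ML = -10 * log10(1 - 0.21570^2) = -10 * log10(0.95347351) = 0.2069 dB

0.2069 dB


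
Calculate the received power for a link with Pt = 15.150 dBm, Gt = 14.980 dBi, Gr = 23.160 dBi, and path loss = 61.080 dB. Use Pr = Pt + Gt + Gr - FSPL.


Pr = 15.150 + 14.980 + 23.160 - 61.080 = -7.79 dBm

-7.79 dBm


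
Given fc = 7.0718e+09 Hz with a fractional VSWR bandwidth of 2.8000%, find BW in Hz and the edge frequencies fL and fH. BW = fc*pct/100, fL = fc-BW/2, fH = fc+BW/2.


BW = 7.0718e+09 * 2.8000/100 = 1.980104e+08 Hz
fL = 7.0718e+09 - 1.980104e+08/2 = 6.973e+09 Hz
fH = 7.0718e+09 + 1.980104e+08/2 = 7.171e+09 Hz

BW=1.980e+08 Hz, fL=6.973e+09 Hz, fH=7.171e+09 Hz


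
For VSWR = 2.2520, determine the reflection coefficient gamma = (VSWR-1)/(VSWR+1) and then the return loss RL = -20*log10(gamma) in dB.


gamma = (2.2520 - 1) / (2.2520 + 1) = 0.3849938
RL = -20 * log10(0.3849938) = 8.291 dB

8.291 dB


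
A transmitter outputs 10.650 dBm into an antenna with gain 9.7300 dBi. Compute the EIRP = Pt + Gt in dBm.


EIRP = Pt + Gt = 10.650 + 9.7300 = 20.38 dBm

20.38 dBm


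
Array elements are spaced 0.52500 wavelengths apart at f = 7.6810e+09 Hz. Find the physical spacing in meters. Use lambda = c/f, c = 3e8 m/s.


lambda = c / f = 3.0000e+08 / 7.6810e+09 = 0.03905741 m
d = 0.52500 * 0.03905741 = 0.02051 m

0.02051 m


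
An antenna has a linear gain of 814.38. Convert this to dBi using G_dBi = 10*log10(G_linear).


G_dBi = 10 * log10(814.38) = 29.11 dBi

29.11 dBi


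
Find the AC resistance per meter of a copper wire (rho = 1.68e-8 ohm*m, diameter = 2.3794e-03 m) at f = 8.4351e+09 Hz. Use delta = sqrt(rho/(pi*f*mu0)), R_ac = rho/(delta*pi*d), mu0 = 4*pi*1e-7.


delta = sqrt(1.68e-8 / (pi * 8.4351e+09 * 4*pi*1e-7)) = 7.102801e-07 m
R_ac = 1.68e-8 / (7.102801e-07 * pi * 2.3794e-03) = 3.164 ohm/m

3.164 ohm/m


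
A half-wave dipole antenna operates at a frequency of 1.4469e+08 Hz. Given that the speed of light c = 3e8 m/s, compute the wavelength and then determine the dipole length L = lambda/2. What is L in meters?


lambda = c / f = 3.0000e+08 / 1.4469e+08 = 2.073398 m
L = lambda / 2 = 2.073398 / 2 = 1.037 m

1.037 m


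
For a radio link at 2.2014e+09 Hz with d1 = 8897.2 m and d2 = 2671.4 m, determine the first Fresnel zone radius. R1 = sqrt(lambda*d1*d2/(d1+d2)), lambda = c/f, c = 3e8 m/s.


lambda = c / f = 3.0000e+08 / 2.2014e+09 = 0.1362769 m
R1 = sqrt(0.1362769 * 8897.2 * 2671.4 / (8897.2 + 2671.4)) = 16.73 m

16.73 m


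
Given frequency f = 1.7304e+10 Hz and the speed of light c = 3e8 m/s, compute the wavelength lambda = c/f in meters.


lambda = c / f = 3.0000e+08 / 1.7304e+10 = 0.01734 m

0.01734 m


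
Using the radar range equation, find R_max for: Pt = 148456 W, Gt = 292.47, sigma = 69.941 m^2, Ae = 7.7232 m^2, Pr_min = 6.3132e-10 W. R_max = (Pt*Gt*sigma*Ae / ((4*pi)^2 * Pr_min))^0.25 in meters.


R^4 = 148456*292.47*69.941*7.7232 / ((4*pi)^2 * 6.3132e-10) = 2.352550e+17
R_max = 2.352550e+17^0.25 = 22023 m

22023 m


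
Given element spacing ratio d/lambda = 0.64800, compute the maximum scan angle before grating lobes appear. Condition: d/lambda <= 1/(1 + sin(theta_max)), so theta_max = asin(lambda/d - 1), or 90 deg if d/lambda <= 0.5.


lambda/d - 1 = 1/0.64800 - 1 = 0.5432099
theta_max = asin(0.5432099) = 32.90 deg

32.90 deg


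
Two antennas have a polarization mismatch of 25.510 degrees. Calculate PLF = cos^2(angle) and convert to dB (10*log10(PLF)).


PLF_linear = cos^2(25.510 deg) = 0.8145245
PLF_dB = 10 * log10(0.8145245) = -0.8910 dB

-0.8910 dB


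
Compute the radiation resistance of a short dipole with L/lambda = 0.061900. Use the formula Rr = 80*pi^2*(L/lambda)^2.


Rr = 80 * pi^2 * (0.061900)^2 = 80 * 9.869604 * 3.831610e-03 = 3.025 ohm

3.025 ohm


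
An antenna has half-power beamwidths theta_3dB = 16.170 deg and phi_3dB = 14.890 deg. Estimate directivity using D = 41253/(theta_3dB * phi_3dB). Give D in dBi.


D_linear = 41253 / (16.170 * 14.890) = 171.3369
D_dBi = 10 * log10(171.3369) = 22.34 dBi

22.34 dBi


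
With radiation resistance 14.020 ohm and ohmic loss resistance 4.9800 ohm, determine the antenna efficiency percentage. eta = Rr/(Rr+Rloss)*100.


eta = 14.020 / (14.020 + 4.9800) * 100 = 73.79%

73.79%
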